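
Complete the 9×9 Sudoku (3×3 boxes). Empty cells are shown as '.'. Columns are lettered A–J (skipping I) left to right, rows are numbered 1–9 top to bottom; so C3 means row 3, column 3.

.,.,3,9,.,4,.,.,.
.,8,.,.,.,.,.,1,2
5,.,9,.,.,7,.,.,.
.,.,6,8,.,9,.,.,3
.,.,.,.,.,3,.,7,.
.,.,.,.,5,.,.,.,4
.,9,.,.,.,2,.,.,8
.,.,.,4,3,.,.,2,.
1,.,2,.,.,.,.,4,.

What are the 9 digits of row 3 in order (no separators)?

E2 = 6: row 2 has {1,2,8}; col 5 has {3,5}; box has {4,7,9} → only 6 remains.
F2 = 5: row 2 has {1,2,6,8}; col 6 has {2,3,4,7,9}; box has {4,6,7,9} → only 5 remains.
J3 = 6: row 3 has {5,7,9}; col 9 has {2,3,4,8}; box has {1,2} → only 6 remains.
H4 = 5: row 4 has {3,6,8,9}; col 8 has {1,2,4,7}; box has {3,4,7} → only 5 remains.
H1 = 8: row 1 has {3,4,9}; col 8 has {1,2,4,5,7}; box has {1,2,6} → only 8 remains.
D2 = 3: row 2 has {1,2,5,6,8}; col 4 has {4,8,9}; box has {4,5,6,7,9} → only 3 remains.
H3 = 3: row 3 has {5,6,7,9}; col 8 has {1,2,4,5,7,8}; box has {1,2,6,8} → only 3 remains.
H7 = 6: row 7 has {2,8,9}; col 8 has {1,2,3,4,5,7,8}; box has {2,4,8} → only 6 remains.
G3 = 4: row 3 has {3,5,6,7,9}; col 7 has {}; box has {1,2,3,6,8} → only 4 remains.
H6 = 9: row 6 has {4,5}; col 8 has {1,2,3,4,5,6,7,8}; box has {3,4,5,7} → only 9 remains.
J5 = 1: row 5 has {3,7}; col 9 has {2,3,4,6,8}; box has {3,4,5,7,9} → only 1 remains.
G4 = 2: row 4 has {3,5,6,8,9}; col 7 has {4}; box has {1,3,4,5,7,9} → only 2 remains.
G2 = 9: in row 2, 9 can only go here (every other open cell in that row sees a 9).
E3 = 8: in row 3, 8 can only go here (every other open cell in that row sees an 8).
A5 = 9: in row 5, 9 can only go here (every other open cell in that row sees a 9).
J8 = 9: in row 8, 9 can only go here (every other open cell in that row sees a 9).
F9 = 8: in row 9, 8 can only go here (every other open cell in that row sees an 8).
E9 = 9: in row 9, 9 can only go here (every other open cell in that row sees a 9).
C6 = 1: in column 3, 1 can only go here (every other open cell in that column sees a 1).
F6 = 6: row 6 has {1,4,5,9}; col 6 has {2,3,4,5,7,8,9}; box has {3,5,8,9} → only 6 remains.
G6 = 8: row 6 has {1,4,5,6,9}; col 7 has {2,4,9}; box has {1,2,3,4,5,7,9} → only 8 remains.
F8 = 1: row 8 has {2,3,4,9}; col 6 has {2,3,4,5,6,7,8,9}; box has {2,3,4,8,9} → only 1 remains.
D5 = 2: row 5 has {1,3,7,9}; col 4 has {3,4,8,9}; box has {3,5,6,8,9} → only 2 remains.
E5 = 4: row 5 has {1,2,3,7,9}; col 5 has {3,5,6,8,9}; box has {2,3,5,6,8,9} → only 4 remains.
G5 = 6: row 5 has {1,2,3,4,7,9}; col 7 has {2,4,8,9}; box has {1,2,3,4,5,7,8,9} → only 6 remains.
D6 = 7: row 6 has {1,4,5,6,8,9}; col 4 has {2,3,4,8,9}; box has {2,3,4,5,6,8,9} → only 7 remains.
D7 = 5: row 7 has {2,6,8,9}; col 4 has {2,3,4,7,8,9}; box has {1,2,3,4,8,9} → only 5 remains.
E7 = 7: row 7 has {2,5,6,8,9}; col 5 has {3,4,5,6,8,9}; box has {1,2,3,4,5,8,9} → only 7 remains.
D9 = 6: row 9 has {1,2,4,8,9}; col 4 has {2,3,4,5,7,8,9}; box has {1,2,3,4,5,7,8,9} → only 6 remains.
D3 = 1: row 3 has {3,4,5,6,7,8,9}; col 4 has {2,3,4,5,6,7,8,9}; box has {3,4,5,6,7,8,9} → only 1 remains.
E4 = 1: row 4 has {2,3,5,6,8,9}; col 5 has {3,4,5,6,7,8,9}; box has {2,3,4,5,6,7,8,9} → only 1 remains.
B5 = 5: row 5 has {1,2,3,4,6,7,9}; col 2 has {8,9}; box has {1,6,9} → only 5 remains.
C5 = 8: row 5 has {1,2,3,4,5,6,7,9}; col 3 has {1,2,3,6,9}; box has {1,5,6,9} → only 8 remains.
C7 = 4: row 7 has {2,5,6,7,8,9}; col 3 has {1,2,3,6,8,9}; box has {1,2,9} → only 4 remains.
E1 = 2: row 1 has {3,4,8,9}; col 5 has {1,3,4,5,6,7,8,9}; box has {1,3,4,5,6,7,8,9} → only 2 remains.
C2 = 7: row 2 has {1,2,3,5,6,8,9}; col 3 has {1,2,3,4,6,8,9}; box has {3,5,8,9} → only 7 remains.
B3 = 2: row 3 has {1,3,4,5,6,7,8,9}; col 2 has {5,8,9}; box has {3,5,7,8,9} → only 2 remains.

529187436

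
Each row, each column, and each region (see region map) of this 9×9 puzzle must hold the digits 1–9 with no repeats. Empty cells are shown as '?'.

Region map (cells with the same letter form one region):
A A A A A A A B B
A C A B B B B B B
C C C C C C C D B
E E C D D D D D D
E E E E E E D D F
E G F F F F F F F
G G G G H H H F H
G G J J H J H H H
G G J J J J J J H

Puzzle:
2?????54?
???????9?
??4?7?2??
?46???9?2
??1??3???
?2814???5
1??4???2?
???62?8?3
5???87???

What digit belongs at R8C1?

R2C1 = 4 (hidden single in row 2).
R5C4 = 2 (hidden single in row 5).
R5C7 = 4 (hidden single in row 5).
R2C6 = 2 (hidden single in row 2).
R7C2 = 8 (hidden single in row 7).
R7C3 = 3 (hidden single in row 7).
R2C3 = 7 (sole candidate).
R1C3 = 9 (sole candidate).
R8C3 = 5 (sole candidate).
R9C3 = 2 (sole candidate).
R1C9 = 7 (hidden single in row 1).
R7C7 = 7 (hidden single in row 7).
R8C8 = 1 (sole candidate).
R9C8 = 3 (sole candidate).
R9C4 = 9 (sole candidate).
R9C7 = 1 (sole candidate).
R8C6 = 4 (sole candidate).
R9C2 = 6 (sole candidate).
R9C9 = 4 (sole candidate).
R6C7 = 3 (hidden single in row 6).
R2C7 = 6 (sole candidate).
R3C8 = 6 (hidden single in row 3).
R6C8 = 7 (sole candidate).
R3C1 = 3 (hidden single in column 1).
R1C2 = 3 (hidden single in column 2).
R1C4 = 8 (sole candidate).
R3C4 = 5 (sole candidate).
R2C2 = 1 (sole candidate).
R2C4 = 3 (sole candidate).
R2C5 = 5 (sole candidate).
R2C9 = 8 (sole candidate).
R3C2 = 9 (sole candidate).
R3C6 = 8 (sole candidate).
R3C9 = 1 (sole candidate).
R4C4 = 7 (sole candidate).
R8C2 = 7 (sole candidate).
R4C1 = 8 (sole candidate).
R4C8 = 5 (sole candidate).
R5C2 = 5 (sole candidate).
R5C8 = 8 (sole candidate).
R8C1 = 9: row 8 has {1,2,3,4,5,6,7,8}; col 1 has {1,2,3,4,5,8}; region has {1,2,3,4,5,6,7,8} → only 9 remains.

9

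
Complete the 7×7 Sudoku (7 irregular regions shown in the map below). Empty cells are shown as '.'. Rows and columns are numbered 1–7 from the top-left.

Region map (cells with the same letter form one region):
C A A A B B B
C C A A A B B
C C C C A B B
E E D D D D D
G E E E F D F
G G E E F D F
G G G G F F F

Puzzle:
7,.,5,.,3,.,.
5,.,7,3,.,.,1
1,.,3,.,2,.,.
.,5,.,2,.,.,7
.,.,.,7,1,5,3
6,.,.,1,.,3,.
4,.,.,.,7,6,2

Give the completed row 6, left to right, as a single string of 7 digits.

6721534

R4C1 = 3: row 4 has {2,5,7}; col 1 has {1,4,5,6,7}; region has {1,5,7} → only 3 remains.
R5C1 = 2: row 5 has {1,3,5,7}; col 1 has {1,3,4,5,6,7}; region has {4,6} → only 2 remains.
R6C2 = 7: row 6 has {1,3,6}; col 2 has {5}; region has {2,4,6} → only 7 remains.
R7C3 = 1: row 7 has {2,4,6,7}; col 3 has {3,5,7}; region has {2,4,6,7} → only 1 remains.
R7C4 = 5: row 7 has {1,2,4,6,7}; col 4 has {1,2,3,7}; region has {1,2,4,6,7} → only 5 remains.
R7C2 = 3: row 7 has {1,2,4,5,6,7}; col 2 has {5,7}; region has {1,2,4,5,6,7} → only 3 remains.
R1C2 = 1: in row 1, 1 can only go here (every other open cell in that row sees a 1).
R1C6 = 2: in row 1, 2 can only go here (every other open cell in that row sees a 2).
R2C6 = 4: row 2 has {1,3,5,7}; col 6 has {2,3,5,6}; region has {1,2,3} → only 4 remains.
R3C6 = 7: row 3 has {1,2,3}; col 6 has {2,3,4,5,6}; region has {1,2,3,4} → only 7 remains.
R4C6 = 1: row 4 has {2,3,5,7}; col 6 has {2,3,4,5,6,7}; region has {2,3,5,7} → only 1 remains.
R1C7 = 6: row 1 has {1,2,3,5,7}; col 7 has {1,2,3,7}; region has {1,2,3,4,7} → only 6 remains.
R2C5 = 6: row 2 has {1,3,4,5,7}; col 5 has {1,2,3,7}; region has {1,2,3,5,7} → only 6 remains.
R3C7 = 5: row 3 has {1,2,3,7}; col 7 has {1,2,3,6,7}; region has {1,2,3,4,6,7} → only 5 remains.
R4C5 = 4: row 4 has {1,2,3,5,7}; col 5 has {1,2,3,6,7}; region has {1,2,3,5,7} → only 4 remains.
R6C5 = 5: row 6 has {1,3,6,7}; col 5 has {1,2,3,4,6,7}; region has {1,2,3,6,7} → only 5 remains.
R6C7 = 4: row 6 has {1,3,5,6,7}; col 7 has {1,2,3,5,6,7}; region has {1,2,3,5,6,7} → only 4 remains.
R1C4 = 4: row 1 has {1,2,3,5,6,7}; col 4 has {1,2,3,5,7}; region has {1,2,3,5,6,7} → only 4 remains.
R2C2 = 2: row 2 has {1,3,4,5,6,7}; col 2 has {1,3,5,7}; region has {1,3,5,7} → only 2 remains.
R3C4 = 6: row 3 has {1,2,3,5,7}; col 4 has {1,2,3,4,5,7}; region has {1,2,3,5,7} → only 6 remains.
R4C3 = 6: row 4 has {1,2,3,4,5,7}; col 3 has {1,3,5,7}; region has {1,2,3,4,5,7} → only 6 remains.
R5C3 = 4: row 5 has {1,2,3,5,7}; col 3 has {1,3,5,6,7}; region has {1,3,5,7} → only 4 remains.
R6C3 = 2: row 6 has {1,3,4,5,6,7}; col 3 has {1,3,4,5,6,7}; region has {1,3,4,5,7} → only 2 remains.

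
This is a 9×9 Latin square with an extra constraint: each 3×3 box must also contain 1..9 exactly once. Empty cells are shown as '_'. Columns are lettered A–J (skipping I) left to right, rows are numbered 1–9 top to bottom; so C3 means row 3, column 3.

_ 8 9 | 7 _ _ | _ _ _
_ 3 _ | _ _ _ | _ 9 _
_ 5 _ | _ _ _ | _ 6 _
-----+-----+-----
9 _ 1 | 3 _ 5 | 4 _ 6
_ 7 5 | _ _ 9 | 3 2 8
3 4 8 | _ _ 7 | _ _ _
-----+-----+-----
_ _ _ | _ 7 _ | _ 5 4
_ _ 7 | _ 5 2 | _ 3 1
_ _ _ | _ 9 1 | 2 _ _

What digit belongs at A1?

2

B4 = 2 (sole candidate).
E4 = 8 (sole candidate).
H4 = 7 (sole candidate).
A5 = 6 (sole candidate).
H6 = 1 (sole candidate).
B9 = 6 (sole candidate).
H9 = 8 (sole candidate).
J9 = 7 (sole candidate).
H1 = 4 (sole candidate).
B8 = 9 (sole candidate).
G8 = 6 (sole candidate).
D9 = 4 (sole candidate).
D5 = 1 (sole candidate).
E5 = 4 (sole candidate).
B7 = 1 (sole candidate).
G7 = 9 (sole candidate).
D8 = 8 (sole candidate).
A9 = 5 (sole candidate).
C9 = 3 (sole candidate).
G6 = 5 (sole candidate).
J6 = 9 (sole candidate).
C7 = 2 (sole candidate).
D7 = 6 (sole candidate).
F7 = 3 (sole candidate).
A8 = 4 (sole candidate).
F1 = 6 (sole candidate).
G1 = 1 (sole candidate).
C3 = 4 (sole candidate).
F3 = 8 (sole candidate).
G3 = 7 (sole candidate).
D6 = 2 (sole candidate).
E6 = 6 (sole candidate).
A7 = 8 (sole candidate).
A1 = 2: row 1 has {1,4,6,7,8,9}; col 1 has {3,4,5,6,8,9}; box has {3,4,5,8,9} → only 2 remains.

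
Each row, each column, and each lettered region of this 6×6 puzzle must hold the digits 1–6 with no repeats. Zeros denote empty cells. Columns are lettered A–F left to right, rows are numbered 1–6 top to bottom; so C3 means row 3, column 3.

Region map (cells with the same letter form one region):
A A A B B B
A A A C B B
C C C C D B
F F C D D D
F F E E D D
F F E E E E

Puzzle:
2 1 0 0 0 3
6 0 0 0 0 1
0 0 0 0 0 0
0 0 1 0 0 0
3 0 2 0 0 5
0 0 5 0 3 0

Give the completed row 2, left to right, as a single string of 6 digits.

C1 = 4 (sole candidate).
C2 = 3: row 2 has {1,6}; col 3 has {1,2,4,5}; region has {1,2,4,6} → only 3 remains.
C3 = 6 (sole candidate).
B2 = 5: row 2 has {1,3,6}; col 2 has {1}; region has {1,2,3,4,6} → only 5 remains.
E3 = 1 (hidden single in row 3).
D4 = 3 (hidden single in row 4).
A4 = 5 (hidden single in row 4).
A3 = 4 (sole candidate).
F3 = 2 (sole candidate).
A6 = 1 (sole candidate).
D2 = 2: row 2 has {1,3,5,6}; col 4 has {3}; region has {1,4,6} → only 2 remains.
E2 = 4: row 2 has {1,2,3,5,6}; col 5 has {1,3}; region has {1,2,3} → only 4 remains.

653241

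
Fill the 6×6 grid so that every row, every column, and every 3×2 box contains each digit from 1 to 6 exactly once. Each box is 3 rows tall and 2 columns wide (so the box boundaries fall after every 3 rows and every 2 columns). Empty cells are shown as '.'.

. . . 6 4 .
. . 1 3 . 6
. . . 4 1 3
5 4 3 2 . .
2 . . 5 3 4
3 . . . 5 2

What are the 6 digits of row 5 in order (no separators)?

R1C1 = 1: row 1 has {4,6}; col 1 has {2,3,5}; box has {} → only 1 remains.
R1C6 = 5: row 1 has {1,4,6}; col 6 has {2,3,4,6}; box has {1,3,4,6} → only 5 remains.
R2C1 = 4: row 2 has {1,3,6}; col 1 has {1,2,3,5}; box has {1} → only 4 remains.
R2C5 = 2: row 2 has {1,3,4,6}; col 5 has {1,3,4,5}; box has {1,3,4,5,6} → only 2 remains.
R3C1 = 6: row 3 has {1,3,4}; col 1 has {1,2,3,4,5}; box has {1,4} → only 6 remains.
R4C5 = 6: row 4 has {2,3,4,5}; col 5 has {1,2,3,4,5}; box has {2,3,4,5} → only 6 remains.
R4C6 = 1: row 4 has {2,3,4,5,6}; col 6 has {2,3,4,5,6}; box has {2,3,4,5,6} → only 1 remains.
R5C3 = 6: row 5 has {2,3,4,5}; col 3 has {1,3}; box has {2,3,5} → only 6 remains.
R6C3 = 4: row 6 has {2,3,5}; col 3 has {1,3,6}; box has {2,3,5,6} → only 4 remains.
R6C4 = 1: row 6 has {2,3,4,5}; col 4 has {2,3,4,5,6}; box has {2,3,4,5,6} → only 1 remains.
R1C3 = 2: row 1 has {1,4,5,6}; col 3 has {1,3,4,6}; box has {1,3,4,6} → only 2 remains.
R2C2 = 5: row 2 has {1,2,3,4,6}; col 2 has {4}; box has {1,4,6} → only 5 remains.
R3C2 = 2: row 3 has {1,3,4,6}; col 2 has {4,5}; box has {1,4,5,6} → only 2 remains.
R3C3 = 5: row 3 has {1,2,3,4,6}; col 3 has {1,2,3,4,6}; box has {1,2,3,4,6} → only 5 remains.
R5C2 = 1: row 5 has {2,3,4,5,6}; col 2 has {2,4,5}; box has {2,3,4,5} → only 1 remains.

216534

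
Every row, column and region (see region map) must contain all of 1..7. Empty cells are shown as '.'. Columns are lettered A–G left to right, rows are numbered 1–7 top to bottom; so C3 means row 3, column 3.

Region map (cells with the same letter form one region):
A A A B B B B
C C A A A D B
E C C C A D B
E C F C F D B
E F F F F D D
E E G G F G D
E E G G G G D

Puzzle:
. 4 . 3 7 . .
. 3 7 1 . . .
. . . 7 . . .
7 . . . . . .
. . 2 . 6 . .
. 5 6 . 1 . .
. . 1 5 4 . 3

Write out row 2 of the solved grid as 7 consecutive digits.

5371246

C1 = 5 (sole candidate).
E2 = 2: row 2 has {1,3,7}; col 5 has {1,4,6,7}; region has {1,4,5,7} → only 2 remains.
C3 = 4 (sole candidate).
E3 = 3 (sole candidate).
C4 = 3 (sole candidate).
E4 = 5 (sole candidate).
B5 = 7 (sole candidate).
D5 = 4 (sole candidate).
D6 = 2 (sole candidate).
F7 = 7 (sole candidate).
A1 = 6 (sole candidate).
A2 = 5: row 2 has {1,2,3,7}; col 1 has {6,7}; region has {3,4,7} → only 5 remains.
D4 = 6 (sole candidate).
F6 = 3 (sole candidate).
A7 = 2 (sole candidate).
B7 = 6 (sole candidate).
A3 = 1 (sole candidate).
B3 = 2 (sole candidate).
B4 = 1 (sole candidate).
A5 = 3 (sole candidate).
A6 = 4 (sole candidate).
G6 = 7 (sole candidate).
G3 = 5 (hidden single in region B).
F3 = 6 (sole candidate).
G5 = 1 (sole candidate).
G1 = 2 (sole candidate).
F2 = 4: row 2 has {1,2,3,5,7}; col 6 has {3,6,7}; region has {1,3,6,7} → only 4 remains.
G2 = 6: row 2 has {1,2,3,4,5,7}; col 7 has {1,2,3,5,7}; region has {2,3,5,7} → only 6 remains.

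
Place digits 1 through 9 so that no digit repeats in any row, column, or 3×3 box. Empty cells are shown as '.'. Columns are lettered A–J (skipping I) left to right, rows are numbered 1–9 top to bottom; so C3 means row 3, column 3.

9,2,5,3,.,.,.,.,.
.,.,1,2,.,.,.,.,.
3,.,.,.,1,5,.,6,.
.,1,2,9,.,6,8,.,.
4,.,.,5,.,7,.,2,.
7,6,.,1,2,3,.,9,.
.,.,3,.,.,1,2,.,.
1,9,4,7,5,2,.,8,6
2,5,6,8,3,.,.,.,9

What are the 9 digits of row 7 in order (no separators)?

D3 = 4 (sole candidate).
A4 = 5 (sole candidate).
E4 = 4 (sole candidate).
E5 = 8 (sole candidate).
C6 = 8 (sole candidate).
A7 = 8: row 7 has {1,2,3}; col 1 has {1,2,3,4,5,7,9}; box has {1,2,3,4,5,6,9} → only 8 remains.
B7 = 7: row 7 has {1,2,3,8}; col 2 has {1,2,5,6,9}; box has {1,2,3,4,5,6,8,9} → only 7 remains.
D7 = 6: row 7 has {1,2,3,7,8}; col 4 has {1,2,3,4,5,7,8,9}; box has {1,2,3,5,7,8} → only 6 remains.
E7 = 9: row 7 has {1,2,3,6,7,8}; col 5 has {1,2,3,4,5,8}; box has {1,2,3,5,6,7,8} → only 9 remains.
G8 = 3 (sole candidate).
F9 = 4 (sole candidate).
F1 = 8 (sole candidate).
A2 = 6 (sole candidate).
E2 = 7 (sole candidate).
F2 = 9 (sole candidate).
B3 = 8 (sole candidate).
C3 = 7 (sole candidate).
G3 = 9 (sole candidate).
J3 = 2 (sole candidate).
B5 = 3 (sole candidate).
C5 = 9 (sole candidate).
J5 = 1 (sole candidate).
E1 = 6 (sole candidate).
B2 = 4 (sole candidate).
G2 = 5 (sole candidate).
H2 = 3 (sole candidate).
J2 = 8 (sole candidate).
H4 = 7 (sole candidate).
J4 = 3 (sole candidate).
G5 = 6 (sole candidate).
G6 = 4 (sole candidate).
J6 = 5 (sole candidate).
J7 = 4: row 7 has {1,2,3,6,7,8,9}; col 9 has {1,2,3,5,6,8,9}; box has {2,3,6,8,9} → only 4 remains.
H9 = 1 (sole candidate).
H1 = 4 (sole candidate).
J1 = 7 (sole candidate).
H7 = 5: row 7 has {1,2,3,4,6,7,8,9}; col 8 has {1,2,3,4,6,7,8,9}; box has {1,2,3,4,6,8,9} → only 5 remains.

873691254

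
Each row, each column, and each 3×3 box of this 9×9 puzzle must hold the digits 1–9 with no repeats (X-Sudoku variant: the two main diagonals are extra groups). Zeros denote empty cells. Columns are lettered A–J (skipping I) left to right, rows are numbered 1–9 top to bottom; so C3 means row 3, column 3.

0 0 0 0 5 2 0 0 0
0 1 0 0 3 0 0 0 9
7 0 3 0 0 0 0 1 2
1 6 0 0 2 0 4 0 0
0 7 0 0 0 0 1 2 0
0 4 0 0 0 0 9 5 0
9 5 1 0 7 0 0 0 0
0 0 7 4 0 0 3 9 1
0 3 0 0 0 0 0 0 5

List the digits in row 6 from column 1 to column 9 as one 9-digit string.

D1 = 1 (hidden single in row 1).
G3 = 5 (hidden single in row 3).
C4 = 5 (hidden single in row 4).
A2 = 5 (hidden single in row 2).
C2 = 2 (hidden single in row 2).
C6 = 8: row 6 has {4,5,9}; col 3 has {1,2,3,5,7}; box has {1,4,5,6,7} → only 8 remains.
A5 = 3 (sole candidate).
C5 = 9 (sole candidate).
A6 = 2: row 6 has {4,5,8,9}; col 1 has {1,3,5,7,9}; box has {1,3,4,5,6,7,8,9} → only 2 remains.
B1 = 9 (hidden single in row 1).
B3 = 8 (sole candidate).
B8 = 2 (sole candidate).
F4 = 9 (hidden single in row 4).
E6 = 1: in row 6, 1 can only go here (every other open cell in that row sees a 1).
F8 = 5 (hidden single in row 8).
D5 = 5 (hidden single in row 5).
F9 = 1 (hidden single in row 9).
F7 = 3 (hidden single in column 6).
D6 = 3: in column 4, 3 can only go here (every other open cell in that column sees a 3).
H1 = 3 (hidden single in row 1).
J4 = 3 (hidden single in row 4).
G7 = 2 (hidden single in main diagonal).
D9 = 2 (hidden single in row 9).
E9 = 9 (hidden single in row 9).
D3 = 9 (hidden single in row 3).
Singles propagation stalls; F6 is still open with candidates {6,7}.
  Try F6 = 6: this forces A1=4, C1=6, F3=4; then row 5 has no cell left for 4 — contradiction.
So F6 = 7.
D4 = 8 (sole candidate).
H4 = 7 (sole candidate).
J6 = 6: row 6 has {1,2,3,4,5,7,8,9}; col 9 has {1,2,3,5,9}; box has {1,2,3,4,5,7,9} → only 6 remains.

248317956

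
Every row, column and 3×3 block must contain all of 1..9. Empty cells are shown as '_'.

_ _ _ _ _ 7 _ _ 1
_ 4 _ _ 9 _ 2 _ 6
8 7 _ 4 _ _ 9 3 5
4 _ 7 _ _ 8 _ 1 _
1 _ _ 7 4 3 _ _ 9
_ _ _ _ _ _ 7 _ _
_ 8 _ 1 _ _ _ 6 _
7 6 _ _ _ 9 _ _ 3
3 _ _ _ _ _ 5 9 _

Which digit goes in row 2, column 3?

row 2, column 1 = 5: row 2 has {2,4,6,9}; col 1 has {1,3,4,7,8}; box has {4,7,8} → only 5 remains.
row 2, column 6 = 1: row 2 has {2,4,5,6,9}; col 6 has {3,7,8,9}; box has {4,7,9} → only 1 remains.
row 4, column 9 = 2: row 4 has {1,4,7,8}; col 9 has {1,3,5,6,9}; box has {1,7,9} → only 2 remains.
row 7, column 7 = 4: row 7 has {1,6,8}; col 7 has {2,5,7,9}; box has {3,5,6,9} → only 4 remains.
row 7, column 9 = 7: row 7 has {1,4,6,8}; col 9 has {1,2,3,5,6,9}; box has {3,4,5,6,9} → only 7 remains.
row 9, column 9 = 8: row 9 has {3,5,9}; col 9 has {1,2,3,5,6,7,9}; box has {3,4,5,6,7,9} → only 8 remains.
row 1, column 7 = 8: row 1 has {1,7}; col 7 has {2,4,5,7,9}; box has {1,2,3,5,6,9} → only 8 remains.
row 1, column 8 = 4: row 1 has {1,7,8}; col 8 has {1,3,6,9}; box has {1,2,3,5,6,8,9} → only 4 remains.
row 2, column 3 = 3: row 2 has {1,2,4,5,6,9}; col 3 has {7}; box has {4,5,7,8} → only 3 remains.

3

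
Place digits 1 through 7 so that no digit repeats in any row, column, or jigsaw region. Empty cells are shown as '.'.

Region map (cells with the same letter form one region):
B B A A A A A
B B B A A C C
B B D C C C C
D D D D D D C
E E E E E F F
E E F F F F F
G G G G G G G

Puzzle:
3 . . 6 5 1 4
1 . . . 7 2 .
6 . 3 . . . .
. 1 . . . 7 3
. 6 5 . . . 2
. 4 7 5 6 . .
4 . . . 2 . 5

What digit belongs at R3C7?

R1C3 = 2: row 1 has {1,3,4,5,6}; col 3 has {3,5,7}; region has {1,4,5,6,7} → only 2 remains.
R2C2 = 5: row 2 has {1,2,7}; col 2 has {1,4,6}; region has {1,3,6} → only 5 remains.
R2C3 = 4: row 2 has {1,2,5,7}; col 3 has {2,3,5,7}; region has {1,3,5,6} → only 4 remains.
R2C4 = 3: row 2 has {1,2,4,5,7}; col 4 has {5,6}; region has {1,2,4,5,6,7} → only 3 remains.
R2C7 = 6: row 2 has {1,2,3,4,5,7}; col 7 has {2,3,4,5}; region has {2,3} → only 6 remains.
R4C3 = 6: row 4 has {1,3,7}; col 3 has {2,3,4,5,7}; region has {1,3,7} → only 6 remains.
R4C5 = 4: row 4 has {1,3,6,7}; col 5 has {2,5,6,7}; region has {1,3,6,7} → only 4 remains.
R5C1 = 7: row 5 has {2,5,6}; col 1 has {1,3,4,6}; region has {4,5,6} → only 7 remains.
R5C4 = 1: row 5 has {2,5,6,7}; col 4 has {3,5,6}; region has {4,5,6,7} → only 1 remains.
R5C5 = 3: row 5 has {1,2,5,6,7}; col 5 has {2,4,5,6,7}; region has {1,4,5,6,7} → only 3 remains.
R5C6 = 4: row 5 has {1,2,3,5,6,7}; col 6 has {1,2,7}; region has {2,5,6,7} → only 4 remains.
R6C1 = 2: row 6 has {4,5,6,7}; col 1 has {1,3,4,6,7}; region has {1,3,4,5,6,7} → only 2 remains.
R6C6 = 3: row 6 has {2,4,5,6,7}; col 6 has {1,2,4,7}; region has {2,4,5,6,7} → only 3 remains.
R6C7 = 1: row 6 has {2,3,4,5,6,7}; col 7 has {2,3,4,5,6}; region has {2,3,4,5,6,7} → only 1 remains.
R7C3 = 1: row 7 has {2,4,5}; col 3 has {2,3,4,5,6,7}; region has {2,4,5} → only 1 remains.
R7C4 = 7: row 7 has {1,2,4,5}; col 4 has {1,3,5,6}; region has {1,2,4,5} → only 7 remains.
R7C6 = 6: row 7 has {1,2,4,5,7}; col 6 has {1,2,3,4,7}; region has {1,2,4,5,7} → only 6 remains.
R1C2 = 7: row 1 has {1,2,3,4,5,6}; col 2 has {1,4,5,6}; region has {1,3,4,5,6} → only 7 remains.
R3C2 = 2: row 3 has {3,6}; col 2 has {1,4,5,6,7}; region has {1,3,4,5,6,7} → only 2 remains.
R3C4 = 4: row 3 has {2,3,6}; col 4 has {1,3,5,6,7}; region has {2,3,6} → only 4 remains.
R3C5 = 1: row 3 has {2,3,4,6}; col 5 has {2,3,4,5,6,7}; region has {2,3,4,6} → only 1 remains.
R3C6 = 5: row 3 has {1,2,3,4,6}; col 6 has {1,2,3,4,6,7}; region has {1,2,3,4,6} → only 5 remains.
R3C7 = 7: row 3 has {1,2,3,4,5,6}; col 7 has {1,2,3,4,5,6}; region has {1,2,3,4,5,6} → only 7 remains.

7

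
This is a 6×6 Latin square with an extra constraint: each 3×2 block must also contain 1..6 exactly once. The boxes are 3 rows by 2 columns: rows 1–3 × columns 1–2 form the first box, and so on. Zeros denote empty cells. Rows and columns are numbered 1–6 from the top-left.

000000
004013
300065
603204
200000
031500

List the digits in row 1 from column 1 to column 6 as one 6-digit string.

165342

R1C6 = 2: row 1 has {}; col 6 has {3,4,5}; box has {1,3,5,6} → only 2 remains.
R2C1 = 5: row 2 has {1,3,4}; col 1 has {2,3,6}; box has {3} → only 5 remains.
R2C4 = 6: row 2 has {1,3,4,5}; col 4 has {2,5}; box has {4} → only 6 remains.
R3C3 = 2: row 3 has {3,5,6}; col 3 has {1,3,4}; box has {4,6} → only 2 remains.
R3C4 = 1: row 3 has {2,3,5,6}; col 4 has {2,5,6}; box has {2,4,6} → only 1 remains.
R4C5 = 5: row 4 has {2,3,4,6}; col 5 has {1,6}; box has {4} → only 5 remains.
R5C3 = 6: row 5 has {2}; col 3 has {1,2,3,4}; box has {1,2,3,5} → only 6 remains.
R5C4 = 4: row 5 has {2,6}; col 4 has {1,2,5,6}; box has {1,2,3,5,6} → only 4 remains.
R5C5 = 3: row 5 has {2,4,6}; col 5 has {1,5,6}; box has {4,5} → only 3 remains.
R5C6 = 1: row 5 has {2,3,4,6}; col 6 has {2,3,4,5}; box has {3,4,5} → only 1 remains.
R6C1 = 4: row 6 has {1,3,5}; col 1 has {2,3,5,6}; box has {2,3,6} → only 4 remains.
R6C5 = 2: row 6 has {1,3,4,5}; col 5 has {1,3,5,6}; box has {1,3,4,5} → only 2 remains.
R6C6 = 6: row 6 has {1,2,3,4,5}; col 6 has {1,2,3,4,5}; box has {1,2,3,4,5} → only 6 remains.
R1C1 = 1: row 1 has {2}; col 1 has {2,3,4,5,6}; box has {3,5} → only 1 remains.
R1C3 = 5: row 1 has {1,2}; col 3 has {1,2,3,4,6}; box has {1,2,4,6} → only 5 remains.
R1C4 = 3: row 1 has {1,2,5}; col 4 has {1,2,4,5,6}; box has {1,2,4,5,6} → only 3 remains.
R1C5 = 4: row 1 has {1,2,3,5}; col 5 has {1,2,3,5,6}; box has {1,2,3,5,6} → only 4 remains.
R2C2 = 2: row 2 has {1,3,4,5,6}; col 2 has {3}; box has {1,3,5} → only 2 remains.
R3C2 = 4: row 3 has {1,2,3,5,6}; col 2 has {2,3}; box has {1,2,3,5} → only 4 remains.
R4C2 = 1: row 4 has {2,3,4,5,6}; col 2 has {2,3,4}; box has {2,3,4,6} → only 1 remains.
R5C2 = 5: row 5 has {1,2,3,4,6}; col 2 has {1,2,3,4}; box has {1,2,3,4,6} → only 5 remains.
R1C2 = 6: row 1 has {1,2,3,4,5}; col 2 has {1,2,3,4,5}; box has {1,2,3,4,5} → only 6 remains.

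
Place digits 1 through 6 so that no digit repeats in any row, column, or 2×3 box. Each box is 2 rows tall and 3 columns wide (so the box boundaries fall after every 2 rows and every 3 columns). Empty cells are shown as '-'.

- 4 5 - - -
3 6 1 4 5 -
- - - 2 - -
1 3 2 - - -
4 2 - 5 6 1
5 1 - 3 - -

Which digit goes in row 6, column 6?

4

row 1, column 1 = 2: row 1 has {4,5}; col 1 has {1,3,4,5}; box has {1,3,4,5,6} → only 2 remains.
row 2, column 6 = 2: row 2 has {1,3,4,5,6}; col 6 has {1}; box has {4,5} → only 2 remains.
row 3, column 1 = 6: row 3 has {2}; col 1 has {1,2,3,4,5}; box has {1,2,3} → only 6 remains.
row 3, column 2 = 5: row 3 has {2,6}; col 2 has {1,2,3,4,6}; box has {1,2,3,6} → only 5 remains.
row 3, column 3 = 4: row 3 has {2,5,6}; col 3 has {1,2,5}; box has {1,2,3,5,6} → only 4 remains.
row 3, column 6 = 3: row 3 has {2,4,5,6}; col 6 has {1,2}; box has {2} → only 3 remains.
row 4, column 4 = 6: row 4 has {1,2,3}; col 4 has {2,3,4,5}; box has {2,3} → only 6 remains.
row 4, column 5 = 4: row 4 has {1,2,3,6}; col 5 has {5,6}; box has {2,3,6} → only 4 remains.
row 4, column 6 = 5: row 4 has {1,2,3,4,6}; col 6 has {1,2,3}; box has {2,3,4,6} → only 5 remains.
row 5, column 3 = 3: row 5 has {1,2,4,5,6}; col 3 has {1,2,4,5}; box has {1,2,4,5} → only 3 remains.
row 6, column 3 = 6: row 6 has {1,3,5}; col 3 has {1,2,3,4,5}; box has {1,2,3,4,5} → only 6 remains.
row 6, column 5 = 2: row 6 has {1,3,5,6}; col 5 has {4,5,6}; box has {1,3,5,6} → only 2 remains.
row 6, column 6 = 4: row 6 has {1,2,3,5,6}; col 6 has {1,2,3,5}; box has {1,2,3,5,6} → only 4 remains.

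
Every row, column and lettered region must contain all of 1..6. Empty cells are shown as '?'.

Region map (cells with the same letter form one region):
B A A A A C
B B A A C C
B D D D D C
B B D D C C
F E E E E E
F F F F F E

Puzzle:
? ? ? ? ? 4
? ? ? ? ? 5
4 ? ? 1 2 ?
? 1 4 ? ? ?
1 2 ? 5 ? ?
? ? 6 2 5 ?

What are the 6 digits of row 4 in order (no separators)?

514362

R5C3 = 3 (sole candidate).
R5C6 = 6 (sole candidate).
R6C1 = 3 (sole candidate).
R6C2 = 4 (sole candidate).
R6C6 = 1 (sole candidate).
R3C3 = 5 (sole candidate).
R3C6 = 3 (sole candidate).
R4C5 = 6: row 4 has {1,4}; col 5 has {2,5}; region has {3,4,5} → only 6 remains.
R4C6 = 2: row 4 has {1,4,6}; col 6 has {1,3,4,5,6}; region has {3,4,5,6} → only 2 remains.
R5C5 = 4 (sole candidate).
R2C5 = 1 (sole candidate).
R3C2 = 6 (sole candidate).
R4C1 = 5: row 4 has {1,2,4,6}; col 1 has {1,3,4}; region has {1,4} → only 5 remains.
R4C4 = 3: row 4 has {1,2,4,5,6}; col 4 has {1,2,5}; region has {1,2,4,5,6} → only 3 remains.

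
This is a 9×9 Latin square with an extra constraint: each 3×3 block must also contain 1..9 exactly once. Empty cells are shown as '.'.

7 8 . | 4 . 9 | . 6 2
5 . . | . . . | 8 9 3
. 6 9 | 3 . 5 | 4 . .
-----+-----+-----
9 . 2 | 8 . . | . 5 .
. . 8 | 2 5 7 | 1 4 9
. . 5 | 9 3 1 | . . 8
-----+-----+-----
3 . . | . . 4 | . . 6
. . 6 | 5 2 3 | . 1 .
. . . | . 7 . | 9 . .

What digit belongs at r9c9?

r1c5 = 1 (sole candidate).
r1c7 = 5 (sole candidate).
r2c5 = 6 (sole candidate).
r2c6 = 2 (sole candidate).
r3c5 = 8 (sole candidate).
r3c8 = 7 (sole candidate).
r3c9 = 1 (sole candidate).
r4c5 = 4 (sole candidate).
r4c6 = 6 (sole candidate).
r4c9 = 7 (sole candidate).
r5c1 = 6 (sole candidate).
r5c2 = 3 (sole candidate).
r6c1 = 4 (sole candidate).
r6c2 = 7 (sole candidate).
r6c8 = 2 (sole candidate).
r7c4 = 1 (sole candidate).
r7c5 = 9 (sole candidate).
r7c8 = 8 (sole candidate).
r8c1 = 8 (sole candidate).
r8c7 = 7 (sole candidate).
r8c9 = 4 (sole candidate).
r9c4 = 6 (sole candidate).
r9c6 = 8 (sole candidate).
r9c8 = 3 (sole candidate).
r9c9 = 5: row 9 has {3,6,7,8,9}; col 9 has {1,2,3,4,6,7,8,9}; box has {1,3,4,6,7,8,9} → only 5 remains.

5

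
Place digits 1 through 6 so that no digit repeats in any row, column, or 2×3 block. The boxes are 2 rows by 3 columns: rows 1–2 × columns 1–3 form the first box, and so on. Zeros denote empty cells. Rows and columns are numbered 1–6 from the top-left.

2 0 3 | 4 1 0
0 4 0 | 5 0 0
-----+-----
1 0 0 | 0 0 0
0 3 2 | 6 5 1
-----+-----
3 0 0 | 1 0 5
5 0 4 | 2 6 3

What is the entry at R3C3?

R1C6 = 6: row 1 has {1,2,3,4}; col 6 has {1,3,5}; box has {1,4,5} → only 6 remains.
R2C1 = 6: row 2 has {4,5}; col 1 has {1,2,3,5}; box has {2,3,4} → only 6 remains.
R2C3 = 1: row 2 has {4,5,6}; col 3 has {2,3,4}; box has {2,3,4,6} → only 1 remains.
R2C6 = 2: row 2 has {1,4,5,6}; col 6 has {1,3,5,6}; box has {1,4,5,6} → only 2 remains.
R3C4 = 3: row 3 has {1}; col 4 has {1,2,4,5,6}; box has {1,5,6} → only 3 remains.
R3C6 = 4: row 3 has {1,3}; col 6 has {1,2,3,5,6}; box has {1,3,5,6} → only 4 remains.
R4C1 = 4: row 4 has {1,2,3,5,6}; col 1 has {1,2,3,5,6}; box has {1,2,3} → only 4 remains.
R5C3 = 6: row 5 has {1,3,5}; col 3 has {1,2,3,4}; box has {3,4,5} → only 6 remains.
R5C5 = 4: row 5 has {1,3,5,6}; col 5 has {1,5,6}; box has {1,2,3,5,6} → only 4 remains.
R6C2 = 1: row 6 has {2,3,4,5,6}; col 2 has {3,4}; box has {3,4,5,6} → only 1 remains.
R1C2 = 5: row 1 has {1,2,3,4,6}; col 2 has {1,3,4}; box has {1,2,3,4,6} → only 5 remains.
R2C5 = 3: row 2 has {1,2,4,5,6}; col 5 has {1,4,5,6}; box has {1,2,4,5,6} → only 3 remains.
R3C2 = 6: row 3 has {1,3,4}; col 2 has {1,3,4,5}; box has {1,2,3,4} → only 6 remains.
R3C3 = 5: row 3 has {1,3,4,6}; col 3 has {1,2,3,4,6}; box has {1,2,3,4,6} → only 5 remains.

5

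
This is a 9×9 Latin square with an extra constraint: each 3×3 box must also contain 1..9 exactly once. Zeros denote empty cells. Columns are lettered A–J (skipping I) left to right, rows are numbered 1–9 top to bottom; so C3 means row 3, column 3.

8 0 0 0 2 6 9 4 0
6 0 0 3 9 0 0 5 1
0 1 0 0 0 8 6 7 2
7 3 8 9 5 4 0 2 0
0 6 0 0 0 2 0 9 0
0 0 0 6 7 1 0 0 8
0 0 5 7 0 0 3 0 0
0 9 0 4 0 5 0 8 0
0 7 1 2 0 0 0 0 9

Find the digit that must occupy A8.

3

B1 = 5 (sole candidate).
D1 = 1 (sole candidate).
J1 = 3 (sole candidate).
F2 = 7 (sole candidate).
G2 = 8 (sole candidate).
D3 = 5 (sole candidate).
E3 = 4 (sole candidate).
G4 = 1 (sole candidate).
J4 = 6 (sole candidate).
C5 = 4 (sole candidate).
D5 = 8 (sole candidate).
E5 = 3 (sole candidate).
B6 = 2 (sole candidate).
C6 = 9 (sole candidate).
H6 = 3 (sole candidate).
F7 = 9 (sole candidate).
J7 = 4 (sole candidate).
J8 = 7 (sole candidate).
F9 = 3 (sole candidate).
G9 = 5 (sole candidate).
H9 = 6 (sole candidate).
C1 = 7 (sole candidate).
B2 = 4 (sole candidate).
C2 = 2 (sole candidate).
C3 = 3 (sole candidate).
G5 = 7 (sole candidate).
J5 = 5 (sole candidate).
A6 = 5 (sole candidate).
G6 = 4 (sole candidate).
A7 = 2 (sole candidate).
B7 = 8 (sole candidate).
H7 = 1 (sole candidate).
A8 = 3: row 8 has {4,5,7,8,9}; col 1 has {2,5,6,7,8}; box has {1,2,5,7,8,9} → only 3 remains.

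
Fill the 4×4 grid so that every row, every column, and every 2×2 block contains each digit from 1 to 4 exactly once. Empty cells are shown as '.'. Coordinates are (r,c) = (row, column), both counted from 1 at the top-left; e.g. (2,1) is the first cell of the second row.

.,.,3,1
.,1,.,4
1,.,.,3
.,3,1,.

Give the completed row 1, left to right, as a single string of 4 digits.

2431

(2,3) = 2 (sole candidate).
(3,3) = 4 (sole candidate).
(4,4) = 2 (sole candidate).
(2,1) = 3 (sole candidate).
(3,2) = 2 (sole candidate).
(4,1) = 4 (sole candidate).
(1,1) = 2: row 1 has {1,3}; col 1 has {1,3,4}; box has {1,3} → only 2 remains.
(1,2) = 4: row 1 has {1,2,3}; col 2 has {1,2,3}; box has {1,2,3} → only 4 remains.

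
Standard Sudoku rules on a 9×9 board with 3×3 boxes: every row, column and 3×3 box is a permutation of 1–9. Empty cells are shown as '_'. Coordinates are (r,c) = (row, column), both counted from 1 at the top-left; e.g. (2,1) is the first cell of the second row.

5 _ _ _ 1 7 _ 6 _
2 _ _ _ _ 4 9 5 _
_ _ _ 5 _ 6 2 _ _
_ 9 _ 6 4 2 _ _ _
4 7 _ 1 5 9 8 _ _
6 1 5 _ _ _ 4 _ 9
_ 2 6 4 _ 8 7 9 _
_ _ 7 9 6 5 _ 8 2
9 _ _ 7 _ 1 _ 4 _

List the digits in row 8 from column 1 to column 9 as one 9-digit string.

347965182

(1,7) = 3: row 1 has {1,5,6,7}; col 7 has {2,4,7,8,9}; box has {2,5,6,9} → only 3 remains.
(6,6) = 3: row 6 has {1,4,5,6,9}; col 6 has {1,2,4,5,6,7,8,9}; box has {1,2,4,5,6,9} → only 3 remains.
(7,5) = 3: row 7 has {2,4,6,7,8,9}; col 5 has {1,4,5,6}; box has {1,4,5,6,7,8,9} → only 3 remains.
(8,7) = 1: row 8 has {2,5,6,7,8,9}; col 7 has {2,3,4,7,8,9}; box has {2,4,7,8,9} → only 1 remains.
(9,5) = 2: row 9 has {1,4,7,9}; col 5 has {1,3,4,5,6}; box has {1,3,4,5,6,7,8,9} → only 2 remains.
(2,5) = 8: row 2 has {2,4,5,9}; col 5 has {1,2,3,4,5,6}; box has {1,4,5,6,7} → only 8 remains.
(3,5) = 9: row 3 has {2,5,6}; col 5 has {1,2,3,4,5,6,8}; box has {1,4,5,6,7,8} → only 9 remains.
(4,7) = 5: row 4 has {2,4,6,9}; col 7 has {1,2,3,4,7,8,9}; box has {4,8,9} → only 5 remains.
(6,4) = 8: row 6 has {1,3,4,5,6,9}; col 4 has {1,4,5,6,7,9}; box has {1,2,3,4,5,6,9} → only 8 remains.
(6,5) = 7: row 6 has {1,3,4,5,6,8,9}; col 5 has {1,2,3,4,5,6,8,9}; box has {1,2,3,4,5,6,8,9} → only 7 remains.
(6,8) = 2: row 6 has {1,3,4,5,6,7,8,9}; col 8 has {4,5,6,8,9}; box has {4,5,8,9} → only 2 remains.
(7,1) = 1: row 7 has {2,3,4,6,7,8,9}; col 1 has {2,4,5,6,9}; box has {2,6,7,9} → only 1 remains.
(7,9) = 5: row 7 has {1,2,3,4,6,7,8,9}; col 9 has {2,9}; box has {1,2,4,7,8,9} → only 5 remains.
(8,1) = 3: row 8 has {1,2,5,6,7,8,9}; col 1 has {1,2,4,5,6,9}; box has {1,2,6,7,9} → only 3 remains.
(8,2) = 4: row 8 has {1,2,3,5,6,7,8,9}; col 2 has {1,2,7,9}; box has {1,2,3,6,7,9} → only 4 remains.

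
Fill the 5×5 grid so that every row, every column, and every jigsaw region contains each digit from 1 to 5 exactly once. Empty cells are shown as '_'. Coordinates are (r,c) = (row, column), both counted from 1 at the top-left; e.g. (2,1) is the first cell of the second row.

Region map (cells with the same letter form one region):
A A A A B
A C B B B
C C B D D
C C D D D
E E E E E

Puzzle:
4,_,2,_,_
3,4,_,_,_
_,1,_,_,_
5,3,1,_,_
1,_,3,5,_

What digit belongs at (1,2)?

(1,2) = 5: row 1 has {2,4}; col 2 has {1,3,4}; region has {2,3,4} → only 5 remains.

5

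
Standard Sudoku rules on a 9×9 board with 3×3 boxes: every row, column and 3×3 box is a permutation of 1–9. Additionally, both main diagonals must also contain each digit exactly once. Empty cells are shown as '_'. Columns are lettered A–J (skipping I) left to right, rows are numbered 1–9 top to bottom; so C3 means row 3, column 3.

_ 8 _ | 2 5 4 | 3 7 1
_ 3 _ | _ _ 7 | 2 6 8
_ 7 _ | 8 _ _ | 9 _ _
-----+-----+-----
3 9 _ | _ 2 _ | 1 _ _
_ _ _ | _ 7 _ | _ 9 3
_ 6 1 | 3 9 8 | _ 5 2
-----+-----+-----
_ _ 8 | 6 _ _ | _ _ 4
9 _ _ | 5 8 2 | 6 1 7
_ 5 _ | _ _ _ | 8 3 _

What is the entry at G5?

A1 = 6 (sole candidate).
C1 = 9 (sole candidate).
E2 = 1 (sole candidate).
H3 = 4 (sole candidate).
J3 = 5 (sole candidate).
D4 = 4 (sole candidate).
F4 = 5 (sole candidate).
H4 = 8 (sole candidate).
J4 = 6 (sole candidate).
D5 = 1 (sole candidate).
F5 = 6 (sole candidate).
G5 = 4: row 5 has {1,3,6,7,9}; col 7 has {1,2,3,6,8,9}; box has {1,2,3,5,6,8,9} → only 4 remains.

4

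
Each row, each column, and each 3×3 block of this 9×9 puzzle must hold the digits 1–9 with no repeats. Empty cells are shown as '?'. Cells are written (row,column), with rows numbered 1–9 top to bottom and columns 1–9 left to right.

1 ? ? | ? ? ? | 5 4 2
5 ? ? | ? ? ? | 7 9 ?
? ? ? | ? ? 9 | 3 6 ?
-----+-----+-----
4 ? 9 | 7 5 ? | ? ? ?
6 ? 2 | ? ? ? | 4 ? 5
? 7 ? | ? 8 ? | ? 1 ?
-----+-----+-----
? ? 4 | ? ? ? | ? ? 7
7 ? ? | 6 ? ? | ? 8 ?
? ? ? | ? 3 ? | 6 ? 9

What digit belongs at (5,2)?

8

(6,1) = 3: row 6 has {1,7,8}; col 1 has {1,4,5,6,7}; box has {2,4,6,7,9} → only 3 remains.
(6,3) = 5: row 6 has {1,3,7,8}; col 3 has {2,4,9}; box has {2,3,4,6,7,9} → only 5 remains.
(6,9) = 6: row 6 has {1,3,5,7,8}; col 9 has {2,5,7,9}; box has {1,4,5} → only 6 remains.
(1,2) = 9: in row 1, 9 can only go here (every other open cell in that row sees a 9).
(3,4) = 5: in row 3, 5 can only go here (every other open cell in that row sees a 5).
(4,6) = 6: in row 4, 6 can only go here (every other open cell in that row sees a 6).
(4,2) = 1: in row 4, 1 can only go here (every other open cell in that row sees a 1).
(5,2) = 8: row 5 has {2,4,5,6}; col 2 has {1,7,9}; box has {1,2,3,4,5,6,7,9} → only 8 remains.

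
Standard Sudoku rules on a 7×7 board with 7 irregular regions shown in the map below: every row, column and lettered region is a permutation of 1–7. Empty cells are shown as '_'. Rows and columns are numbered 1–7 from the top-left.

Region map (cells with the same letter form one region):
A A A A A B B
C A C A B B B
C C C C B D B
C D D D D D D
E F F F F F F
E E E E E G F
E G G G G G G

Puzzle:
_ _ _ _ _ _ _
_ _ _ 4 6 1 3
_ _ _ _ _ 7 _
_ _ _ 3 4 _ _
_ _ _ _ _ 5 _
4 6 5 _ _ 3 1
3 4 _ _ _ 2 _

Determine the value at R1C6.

R1C6 = 4: row 1 has {}; col 6 has {1,2,3,5,7}; region has {1,3,6} → only 4 remains.

4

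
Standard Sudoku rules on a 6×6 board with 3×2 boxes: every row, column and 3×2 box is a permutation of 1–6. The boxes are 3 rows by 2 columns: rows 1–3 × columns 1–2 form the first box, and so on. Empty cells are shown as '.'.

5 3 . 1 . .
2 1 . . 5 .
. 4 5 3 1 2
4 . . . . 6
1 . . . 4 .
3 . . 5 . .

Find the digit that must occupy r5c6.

5

r1c5 = 6: row 1 has {1,3,5}; col 5 has {1,4,5}; box has {1,2,5} → only 6 remains.
r1c6 = 4: row 1 has {1,3,5,6}; col 6 has {2,6}; box has {1,2,5,6} → only 4 remains.
r2c6 = 3: row 2 has {1,2,5}; col 6 has {2,4,6}; box has {1,2,4,5,6} → only 3 remains.
r3c1 = 6: row 3 has {1,2,3,4,5}; col 1 has {1,2,3,4,5}; box has {1,2,3,4,5} → only 6 remains.
r4c4 = 2: row 4 has {4,6}; col 4 has {1,3,5}; box has {5} → only 2 remains.
r4c5 = 3: row 4 has {2,4,6}; col 5 has {1,4,5,6}; box has {4,6} → only 3 remains.
r5c4 = 6: row 5 has {1,4}; col 4 has {1,2,3,5}; box has {2,5} → only 6 remains.
r5c6 = 5: row 5 has {1,4,6}; col 6 has {2,3,4,6}; box has {3,4,6} → only 5 remains.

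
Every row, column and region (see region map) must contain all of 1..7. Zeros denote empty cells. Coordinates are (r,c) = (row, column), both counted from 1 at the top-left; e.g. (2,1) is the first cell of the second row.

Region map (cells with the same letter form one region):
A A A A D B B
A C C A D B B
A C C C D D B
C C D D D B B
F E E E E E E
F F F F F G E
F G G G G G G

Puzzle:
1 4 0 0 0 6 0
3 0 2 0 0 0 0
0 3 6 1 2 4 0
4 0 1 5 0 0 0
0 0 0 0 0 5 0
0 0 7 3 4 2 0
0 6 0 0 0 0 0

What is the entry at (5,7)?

(1,3) = 5: row 1 has {1,4,6}; col 3 has {1,2,6,7}; region has {1,3,4} → only 5 remains.
(3,1) = 7: row 3 has {1,2,3,4,6}; col 1 has {1,3,4}; region has {1,3,4,5} → only 7 remains.
(3,7) = 5: row 3 has {1,2,3,4,6,7}; col 7 has {}; region has {6} → only 5 remains.
(4,2) = 7: row 4 has {1,4,5}; col 2 has {3,4,6}; region has {1,2,3,4,6} → only 7 remains.
(4,6) = 3: row 4 has {1,4,5,7}; col 6 has {2,4,5,6}; region has {5,6} → only 3 remains.
(4,7) = 2: row 4 has {1,3,4,5,7}; col 7 has {5}; region has {3,5,6} → only 2 remains.
(1,4) = 2: row 1 has {1,4,5,6}; col 4 has {1,3,5}; region has {1,3,4,5,7} → only 2 remains.
(1,7) = 7: row 1 has {1,2,4,5,6}; col 7 has {2,5}; region has {2,3,5,6} → only 7 remains.
(2,2) = 5: row 2 has {2,3}; col 2 has {3,4,6,7}; region has {1,2,3,4,6,7} → only 5 remains.
(2,4) = 6: row 2 has {2,3,5}; col 4 has {1,2,3,5}; region has {1,2,3,4,5,7} → only 6 remains.
(2,5) = 7: row 2 has {2,3,5,6}; col 5 has {2,4}; region has {1,2,4,5} → only 7 remains.
(2,6) = 1: row 2 has {2,3,5,6,7}; col 6 has {2,3,4,5,6}; region has {2,3,5,6,7} → only 1 remains.
(2,7) = 4: row 2 has {1,2,3,5,6,7}; col 7 has {2,5,7}; region has {1,2,3,5,6,7} → only 4 remains.
(4,5) = 6: row 4 has {1,2,3,4,5,7}; col 5 has {2,4,7}; region has {1,2,4,5,7} → only 6 remains.
(6,2) = 1: row 6 has {2,3,4,7}; col 2 has {3,4,5,6,7}; region has {3,4,7} → only 1 remains.
(6,7) = 6: row 6 has {1,2,3,4,7}; col 7 has {2,4,5,7}; region has {5} → only 6 remains.
(7,6) = 7: row 7 has {6}; col 6 has {1,2,3,4,5,6}; region has {2,6} → only 7 remains.
(1,5) = 3: row 1 has {1,2,4,5,6,7}; col 5 has {2,4,6,7}; region has {1,2,4,5,6,7} → only 3 remains.
(5,2) = 2: row 5 has {5}; col 2 has {1,3,4,5,6,7}; region has {5,6} → only 2 remains.
(5,5) = 1: row 5 has {2,5}; col 5 has {2,3,4,6,7}; region has {2,5,6} → only 1 remains.
(5,7) = 3: row 5 has {1,2,5}; col 7 has {2,4,5,6,7}; region has {1,2,5,6} → only 3 remains.

3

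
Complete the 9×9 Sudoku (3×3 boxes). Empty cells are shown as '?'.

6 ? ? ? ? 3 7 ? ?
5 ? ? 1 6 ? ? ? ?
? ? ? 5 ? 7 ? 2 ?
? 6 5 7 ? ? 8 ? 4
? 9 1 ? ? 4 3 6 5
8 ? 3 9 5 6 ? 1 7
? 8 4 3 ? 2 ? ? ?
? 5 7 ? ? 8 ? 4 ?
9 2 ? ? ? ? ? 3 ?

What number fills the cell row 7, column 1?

1

row 2, column 6 = 9 (sole candidate).
row 2, column 7 = 4 (sole candidate).
row 2, column 8 = 8 (sole candidate).
row 2, column 9 = 3 (sole candidate).
row 4, column 1 = 2 (sole candidate).
row 4, column 6 = 1 (sole candidate).
row 4, column 8 = 9 (sole candidate).
row 5, column 1 = 7 (sole candidate).
row 6, column 2 = 4 (sole candidate).
row 6, column 7 = 2 (sole candidate).
row 7, column 1 = 1: row 7 has {2,3,4,8}; col 1 has {2,5,6,7,8,9}; box has {2,4,5,7,8,9} → only 1 remains.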